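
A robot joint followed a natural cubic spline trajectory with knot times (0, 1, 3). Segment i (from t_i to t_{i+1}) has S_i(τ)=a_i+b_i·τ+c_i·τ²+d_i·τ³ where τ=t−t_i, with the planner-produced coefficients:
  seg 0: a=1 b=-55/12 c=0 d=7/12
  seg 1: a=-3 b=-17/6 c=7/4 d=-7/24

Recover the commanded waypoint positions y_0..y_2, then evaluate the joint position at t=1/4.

y_0=1 y_1=-3 y_2=-4
S(1/4) = -35/256

y_0 = S_0(0) = a_0 = 1
y_1 = S_1(0) = a_1 = -3
y_2 = S_1(2) = -4
t_q=1/4 is in segment 0 (τ=1/4); S_0(τ)=-35/256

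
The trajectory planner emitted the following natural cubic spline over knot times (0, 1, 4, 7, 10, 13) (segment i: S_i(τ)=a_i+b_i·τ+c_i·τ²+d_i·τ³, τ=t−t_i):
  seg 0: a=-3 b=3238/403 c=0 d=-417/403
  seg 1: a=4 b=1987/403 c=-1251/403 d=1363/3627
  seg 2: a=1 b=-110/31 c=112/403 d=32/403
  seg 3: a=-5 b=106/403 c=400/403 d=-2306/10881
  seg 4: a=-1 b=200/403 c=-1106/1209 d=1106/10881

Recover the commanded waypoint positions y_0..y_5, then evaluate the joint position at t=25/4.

y_0 = S_0(0) = a_0 = -3
y_1 = S_1(0) = a_1 = 4
y_2 = S_2(0) = a_2 = 1
y_3 = S_3(0) = a_3 = -5
y_4 = S_4(0) = a_4 = -1
y_5 = S_4(3) = -5
t_q=25/4 is in segment 2 (τ=9/4); S_2(τ)=-1883/403

y_0=-3 y_1=4 y_2=1 y_3=-5 y_4=-1 y_5=-5
S(25/4) = -1883/403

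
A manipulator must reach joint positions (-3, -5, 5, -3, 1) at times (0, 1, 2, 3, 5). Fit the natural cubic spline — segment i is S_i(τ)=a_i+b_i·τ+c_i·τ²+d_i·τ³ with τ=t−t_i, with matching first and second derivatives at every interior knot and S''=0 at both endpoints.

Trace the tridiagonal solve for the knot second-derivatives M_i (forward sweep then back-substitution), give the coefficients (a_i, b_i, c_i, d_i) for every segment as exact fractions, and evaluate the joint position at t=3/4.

Δ: Δ0=-2, Δ1=10, Δ2=-8, Δ3=2
row 1: diag=4, rhs=72; c'=1/4, d'=18
row 2: denom=4−1·1/4=15/4; d'=(-108−1·18)/(15/4)=-168/5
row 3: denom=6−1·4/15=86/15; d'=(60−1·-168/5)/(86/15)=702/43
back: M3=702/43
back: M2=-168/5−4/15·702/43=-1632/43
back: M1=18−1/4·-1632/43=1182/43
M: M0=0, M1=1182/43, M2=-1632/43, M3=702/43, M4=0
seg 0: a=-3, c=M0/2=0, d=(M1−M0)/(6·1)=197/43, b=Δ0−h0·(2M0+M1)/6=-283/43
seg 1: a=-5, c=M1/2=591/43, d=(M2−M1)/(6·1)=-469/43, b=Δ1−h1·(2M1+M2)/6=308/43
seg 2: a=5, c=M2/2=-816/43, d=(M3−M2)/(6·1)=389/43, b=Δ2−h2·(2M2+M3)/6=83/43
seg 3: a=-3, c=M3/2=351/43, d=(M4−M3)/(6·2)=-117/86, b=Δ3−h3·(2M3+M4)/6=-382/43
t_q=3/4 → seg 0, τ=3/4; S=-3+-283/43·τ+0·τ²+197/43·τ³=-16521/2752

  seg 0: a=-3 b=-283/43 c=0 d=197/43
  seg 1: a=-5 b=308/43 c=591/43 d=-469/43
  seg 2: a=5 b=83/43 c=-816/43 d=389/43
  seg 3: a=-3 b=-382/43 c=351/43 d=-117/86
S(3/4) = -16521/2752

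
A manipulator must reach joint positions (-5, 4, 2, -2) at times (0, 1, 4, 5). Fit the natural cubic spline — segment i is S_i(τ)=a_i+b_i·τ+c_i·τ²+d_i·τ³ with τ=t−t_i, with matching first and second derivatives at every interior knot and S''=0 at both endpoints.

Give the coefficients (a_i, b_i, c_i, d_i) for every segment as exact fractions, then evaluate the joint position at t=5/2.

Δ: Δ0=9, Δ1=-2/3, Δ2=-4
row 1: diag=8, rhs=-58; c'=3/8, d'=-29/4
row 2: denom=8−3·3/8=55/8; d'=(-20−3·-29/4)/(55/8)=14/55
back: M2=14/55
back: M1=-29/4−3/8·14/55=-404/55
M: M0=0, M1=-404/55, M2=14/55, M3=0
seg 0: a=-5, c=M0/2=0, d=(M1−M0)/(6·1)=-202/165, b=Δ0−h0·(2M0+M1)/6=1687/165
seg 1: a=4, c=M1/2=-202/55, d=(M2−M1)/(6·3)=19/45, b=Δ1−h1·(2M1+M2)/6=1081/165
seg 2: a=2, c=M2/2=7/55, d=(M3−M2)/(6·1)=-7/165, b=Δ2−h2·(2M2+M3)/6=-674/165
t_q=5/2 → seg 1, τ=3/2; S=4+1081/165·τ+-202/55·τ²+19/45·τ³=615/88

  seg 0: a=-5 b=1687/165 c=0 d=-202/165
  seg 1: a=4 b=1081/165 c=-202/55 d=19/45
  seg 2: a=2 b=-674/165 c=7/55 d=-7/165
S(5/2) = 615/88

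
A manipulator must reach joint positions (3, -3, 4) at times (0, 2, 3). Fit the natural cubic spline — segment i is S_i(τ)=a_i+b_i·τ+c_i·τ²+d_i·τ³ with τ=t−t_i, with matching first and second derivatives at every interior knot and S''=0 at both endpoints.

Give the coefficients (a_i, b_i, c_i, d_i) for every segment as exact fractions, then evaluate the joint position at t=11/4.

Δ: Δ0=-3, Δ1=7
row 1: diag=6, rhs=60; c'=1/6, d'=10
back: M1=10
M: M0=0, M1=10, M2=0
seg 0: a=3, c=M0/2=0, d=(M1−M0)/(6·2)=5/6, b=Δ0−h0·(2M0+M1)/6=-19/3
seg 1: a=-3, c=M1/2=5, d=(M2−M1)/(6·1)=-5/3, b=Δ1−h1·(2M1+M2)/6=11/3
t_q=11/4 → seg 1, τ=3/4; S=-3+11/3·τ+5·τ²+-5/3·τ³=119/64

  seg 0: a=3 b=-19/3 c=0 d=5/6
  seg 1: a=-3 b=11/3 c=5 d=-5/3
S(11/4) = 119/64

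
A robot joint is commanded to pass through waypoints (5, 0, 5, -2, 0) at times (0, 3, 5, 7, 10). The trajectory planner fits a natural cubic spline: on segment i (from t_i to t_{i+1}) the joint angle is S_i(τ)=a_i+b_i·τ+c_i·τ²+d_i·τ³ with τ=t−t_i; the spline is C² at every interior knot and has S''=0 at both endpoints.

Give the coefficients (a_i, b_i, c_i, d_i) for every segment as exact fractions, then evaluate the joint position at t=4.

  seg 0: a=5 b=-32/9 c=0 d=17/81
  seg 1: a=0 b=19/9 c=17/9 d=-61/72
  seg 2: a=5 b=-1/2 c=-115/36 d=61/72
  seg 3: a=-2 b=-28/9 c=17/9 d=-17/81
S(4) = 227/72

Δ: Δ0=-5/3, Δ1=5/2, Δ2=-7/2, Δ3=2/3
row 1: diag=10, rhs=25; c'=1/5, d'=5/2
row 2: denom=8−2·1/5=38/5; d'=(-36−2·5/2)/(38/5)=-205/38
row 3: denom=10−2·5/19=180/19; d'=(25−2·-205/38)/(180/19)=34/9
back: M3=34/9
back: M2=-205/38−5/19·34/9=-115/18
back: M1=5/2−1/5·-115/18=34/9
M: M0=0, M1=34/9, M2=-115/18, M3=34/9, M4=0
seg 0: a=5, c=M0/2=0, d=(M1−M0)/(6·3)=17/81, b=Δ0−h0·(2M0+M1)/6=-32/9
seg 1: a=0, c=M1/2=17/9, d=(M2−M1)/(6·2)=-61/72, b=Δ1−h1·(2M1+M2)/6=19/9
seg 2: a=5, c=M2/2=-115/36, d=(M3−M2)/(6·2)=61/72, b=Δ2−h2·(2M2+M3)/6=-1/2
seg 3: a=-2, c=M3/2=17/9, d=(M4−M3)/(6·3)=-17/81, b=Δ3−h3·(2M3+M4)/6=-28/9
t_q=4 → seg 1, τ=1; S=0+19/9·τ+17/9·τ²+-61/72·τ³=227/72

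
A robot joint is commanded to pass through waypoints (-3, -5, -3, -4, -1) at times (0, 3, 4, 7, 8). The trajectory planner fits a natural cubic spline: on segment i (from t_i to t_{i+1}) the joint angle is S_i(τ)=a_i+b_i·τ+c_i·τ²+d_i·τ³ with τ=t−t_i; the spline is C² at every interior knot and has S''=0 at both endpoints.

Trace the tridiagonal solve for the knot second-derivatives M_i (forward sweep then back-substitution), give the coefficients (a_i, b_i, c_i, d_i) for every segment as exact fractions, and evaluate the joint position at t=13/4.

Δ: Δ0=-2/3, Δ1=2, Δ2=-1/3, Δ3=3
row 1: diag=8, rhs=16; c'=1/8, d'=2
row 2: denom=8−1·1/8=63/8; d'=(-14−1·2)/(63/8)=-128/63
row 3: denom=8−3·8/21=48/7; d'=(20−3·-128/63)/(48/7)=137/36
back: M3=137/36
back: M2=-128/63−8/21·137/36=-94/27
back: M1=2−1/8·-94/27=263/108
M: M0=0, M1=263/108, M2=-94/27, M3=137/36, M4=0
seg 0: a=-3, c=M0/2=0, d=(M1−M0)/(6·3)=263/1944, b=Δ0−h0·(2M0+M1)/6=-407/216
seg 1: a=-5, c=M1/2=263/216, d=(M2−M1)/(6·1)=-71/72, b=Δ1−h1·(2M1+M2)/6=191/108
seg 2: a=-3, c=M2/2=-47/27, d=(M3−M2)/(6·3)=787/1944, b=Δ2−h2·(2M2+M3)/6=269/216
seg 3: a=-4, c=M3/2=137/72, d=(M4−M3)/(6·1)=-137/216, b=Δ3−h3·(2M3+M4)/6=187/108
t_q=13/4 → seg 1, τ=1/4; S=-5+191/108·τ+263/216·τ²+-71/72·τ³=-20723/4608

  seg 0: a=-3 b=-407/216 c=0 d=263/1944
  seg 1: a=-5 b=191/108 c=263/216 d=-71/72
  seg 2: a=-3 b=269/216 c=-47/27 d=787/1944
  seg 3: a=-4 b=187/108 c=137/72 d=-137/216
S(13/4) = -20723/4608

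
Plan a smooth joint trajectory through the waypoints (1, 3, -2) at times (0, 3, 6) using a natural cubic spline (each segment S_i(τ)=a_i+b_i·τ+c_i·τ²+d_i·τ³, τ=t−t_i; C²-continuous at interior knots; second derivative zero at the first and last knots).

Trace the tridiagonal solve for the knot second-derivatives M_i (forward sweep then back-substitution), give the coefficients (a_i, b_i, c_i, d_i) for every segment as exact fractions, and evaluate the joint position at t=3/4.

Δ: Δ0=2/3, Δ1=-5/3
row 1: diag=12, rhs=-14; c'=1/4, d'=-7/6
back: M1=-7/6
M: M0=0, M1=-7/6, M2=0
seg 0: a=1, c=M0/2=0, d=(M1−M0)/(6·3)=-7/108, b=Δ0−h0·(2M0+M1)/6=5/4
seg 1: a=3, c=M1/2=-7/12, d=(M2−M1)/(6·3)=7/108, b=Δ1−h1·(2M1+M2)/6=-1/2
t_q=3/4 → seg 0, τ=3/4; S=1+5/4·τ+0·τ²+-7/108·τ³=489/256

  seg 0: a=1 b=5/4 c=0 d=-7/108
  seg 1: a=3 b=-1/2 c=-7/12 d=7/108
S(3/4) = 489/256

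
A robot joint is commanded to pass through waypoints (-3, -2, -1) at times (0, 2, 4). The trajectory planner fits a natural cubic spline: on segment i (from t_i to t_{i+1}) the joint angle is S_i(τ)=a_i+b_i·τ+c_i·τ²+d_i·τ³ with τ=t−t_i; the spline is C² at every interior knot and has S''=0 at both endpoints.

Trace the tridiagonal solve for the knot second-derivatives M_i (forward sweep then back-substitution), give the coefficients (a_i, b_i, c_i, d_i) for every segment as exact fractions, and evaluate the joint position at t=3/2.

  seg 0: a=-3 b=1/2 c=0 d=0
  seg 1: a=-2 b=1/2 c=0 d=0
S(3/2) = -9/4

Δ: Δ0=1/2, Δ1=1/2
row 1: diag=8, rhs=0; c'=1/4, d'=0
back: M1=0
M: M0=0, M1=0, M2=0
seg 0: a=-3, c=M0/2=0, d=(M1−M0)/(6·2)=0, b=Δ0−h0·(2M0+M1)/6=1/2
seg 1: a=-2, c=M1/2=0, d=(M2−M1)/(6·2)=0, b=Δ1−h1·(2M1+M2)/6=1/2
t_q=3/2 → seg 0, τ=3/2; S=-3+1/2·τ+0·τ²+0·τ³=-9/4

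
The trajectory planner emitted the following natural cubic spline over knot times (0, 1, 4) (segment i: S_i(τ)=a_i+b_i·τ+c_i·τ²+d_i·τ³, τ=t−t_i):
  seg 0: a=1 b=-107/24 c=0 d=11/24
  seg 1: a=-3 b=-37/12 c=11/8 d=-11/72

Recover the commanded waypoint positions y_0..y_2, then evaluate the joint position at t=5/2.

y_0 = S_0(0) = a_0 = 1
y_1 = S_1(0) = a_1 = -3
y_2 = S_1(3) = -4
t_q=5/2 is in segment 1 (τ=3/2); S_1(τ)=-323/64

y_0=1 y_1=-3 y_2=-4
S(5/2) = -323/64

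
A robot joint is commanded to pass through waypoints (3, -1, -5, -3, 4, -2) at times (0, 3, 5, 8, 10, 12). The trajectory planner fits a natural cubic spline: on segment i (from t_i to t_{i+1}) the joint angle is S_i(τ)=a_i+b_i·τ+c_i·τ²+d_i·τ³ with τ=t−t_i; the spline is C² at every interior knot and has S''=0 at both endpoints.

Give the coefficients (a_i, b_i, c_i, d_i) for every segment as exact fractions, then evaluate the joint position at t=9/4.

  seg 0: a=3 b=-3409/3288 c=0 d=-325/9864
  seg 1: a=-1 b=-3167/1644 c=-325/1096 d=427/3288
  seg 2: a=-5 b=-2555/1644 c=529/1096 d=847/9864
  seg 3: a=-3 b=12035/3288 c=172/137 d=-8783/13152
  seg 4: a=4 b=1099/1644 c=-6031/2192 d=6031/13152
S(9/4) = 20475/70144

Δ: Δ0=-4/3, Δ1=-2, Δ2=2/3, Δ3=7/2, Δ4=-3
row 1: diag=10, rhs=-4; c'=1/5, d'=-2/5
row 2: denom=10−2·1/5=48/5; d'=(16−2·-2/5)/(48/5)=7/4
row 3: denom=10−3·5/16=145/16; d'=(17−3·7/4)/(145/16)=188/145
row 4: denom=8−2·32/145=1096/145; d'=(-39−2·188/145)/(1096/145)=-6031/1096
back: M4=-6031/1096
back: M3=188/145−32/145·-6031/1096=344/137
back: M2=7/4−5/16·344/137=529/548
back: M1=-2/5−1/5·529/548=-325/548
M: M0=0, M1=-325/548, M2=529/548, M3=344/137, M4=-6031/1096, M5=0
seg 0: a=3, c=M0/2=0, d=(M1−M0)/(6·3)=-325/9864, b=Δ0−h0·(2M0+M1)/6=-3409/3288
seg 1: a=-1, c=M1/2=-325/1096, d=(M2−M1)/(6·2)=427/3288, b=Δ1−h1·(2M1+M2)/6=-3167/1644
seg 2: a=-5, c=M2/2=529/1096, d=(M3−M2)/(6·3)=847/9864, b=Δ2−h2·(2M2+M3)/6=-2555/1644
seg 3: a=-3, c=M3/2=172/137, d=(M4−M3)/(6·2)=-8783/13152, b=Δ3−h3·(2M3+M4)/6=12035/3288
seg 4: a=4, c=M4/2=-6031/2192, d=(M5−M4)/(6·2)=6031/13152, b=Δ4−h4·(2M4+M5)/6=1099/1644
t_q=9/4 → seg 0, τ=9/4; S=3+-3409/3288·τ+0·τ²+-325/9864·τ³=20475/70144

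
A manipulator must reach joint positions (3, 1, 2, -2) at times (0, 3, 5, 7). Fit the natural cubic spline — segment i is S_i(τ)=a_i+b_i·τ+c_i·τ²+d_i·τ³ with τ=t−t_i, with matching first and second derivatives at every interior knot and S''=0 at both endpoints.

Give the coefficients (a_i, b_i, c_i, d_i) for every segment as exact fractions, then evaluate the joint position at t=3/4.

  seg 0: a=3 b=-281/228 c=0 d=43/684
  seg 1: a=1 b=53/114 c=43/76 d=-125/456
  seg 2: a=2 b=-32/57 c=-41/38 d=41/228
S(3/4) = 10225/4864

Δ: Δ0=-2/3, Δ1=1/2, Δ2=-2
row 1: diag=10, rhs=7; c'=1/5, d'=7/10
row 2: denom=8−2·1/5=38/5; d'=(-15−2·7/10)/(38/5)=-41/19
back: M2=-41/19
back: M1=7/10−1/5·-41/19=43/38
M: M0=0, M1=43/38, M2=-41/19, M3=0
seg 0: a=3, c=M0/2=0, d=(M1−M0)/(6·3)=43/684, b=Δ0−h0·(2M0+M1)/6=-281/228
seg 1: a=1, c=M1/2=43/76, d=(M2−M1)/(6·2)=-125/456, b=Δ1−h1·(2M1+M2)/6=53/114
seg 2: a=2, c=M2/2=-41/38, d=(M3−M2)/(6·2)=41/228, b=Δ2−h2·(2M2+M3)/6=-32/57
t_q=3/4 → seg 0, τ=3/4; S=3+-281/228·τ+0·τ²+43/684·τ³=10225/4864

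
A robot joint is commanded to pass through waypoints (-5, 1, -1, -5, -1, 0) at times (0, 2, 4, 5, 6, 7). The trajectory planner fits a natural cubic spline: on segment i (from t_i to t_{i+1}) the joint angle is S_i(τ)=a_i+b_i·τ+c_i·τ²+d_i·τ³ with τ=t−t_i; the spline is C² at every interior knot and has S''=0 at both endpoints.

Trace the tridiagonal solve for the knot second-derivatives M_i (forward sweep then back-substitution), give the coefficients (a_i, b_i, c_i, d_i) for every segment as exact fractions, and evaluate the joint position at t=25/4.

  seg 0: a=-5 b=563/157 c=0 d=-23/157
  seg 1: a=1 b=287/157 c=-138/157 d=-42/157
  seg 2: a=-1 b=-769/157 c=-390/157 d=531/157
  seg 3: a=-5 b=44/157 c=1203/157 d=-619/157
  seg 4: a=-1 b=593/157 c=-654/157 d=218/157
S(25/4) = -1479/5024

Δ: Δ0=3, Δ1=-1, Δ2=-4, Δ3=4, Δ4=1
row 1: diag=8, rhs=-24; c'=1/4, d'=-3
row 2: denom=6−2·1/4=11/2; d'=(-18−2·-3)/(11/2)=-24/11
row 3: denom=4−1·2/11=42/11; d'=(48−1·-24/11)/(42/11)=92/7
row 4: denom=4−1·11/42=157/42; d'=(-18−1·92/7)/(157/42)=-1308/157
back: M4=-1308/157
back: M3=92/7−11/42·-1308/157=2406/157
back: M2=-24/11−2/11·2406/157=-780/157
back: M1=-3−1/4·-780/157=-276/157
M: M0=0, M1=-276/157, M2=-780/157, M3=2406/157, M4=-1308/157, M5=0
seg 0: a=-5, c=M0/2=0, d=(M1−M0)/(6·2)=-23/157, b=Δ0−h0·(2M0+M1)/6=563/157
seg 1: a=1, c=M1/2=-138/157, d=(M2−M1)/(6·2)=-42/157, b=Δ1−h1·(2M1+M2)/6=287/157
seg 2: a=-1, c=M2/2=-390/157, d=(M3−M2)/(6·1)=531/157, b=Δ2−h2·(2M2+M3)/6=-769/157
seg 3: a=-5, c=M3/2=1203/157, d=(M4−M3)/(6·1)=-619/157, b=Δ3−h3·(2M3+M4)/6=44/157
seg 4: a=-1, c=M4/2=-654/157, d=(M5−M4)/(6·1)=218/157, b=Δ4−h4·(2M4+M5)/6=593/157
t_q=25/4 → seg 4, τ=1/4; S=-1+593/157·τ+-654/157·τ²+218/157·τ³=-1479/5024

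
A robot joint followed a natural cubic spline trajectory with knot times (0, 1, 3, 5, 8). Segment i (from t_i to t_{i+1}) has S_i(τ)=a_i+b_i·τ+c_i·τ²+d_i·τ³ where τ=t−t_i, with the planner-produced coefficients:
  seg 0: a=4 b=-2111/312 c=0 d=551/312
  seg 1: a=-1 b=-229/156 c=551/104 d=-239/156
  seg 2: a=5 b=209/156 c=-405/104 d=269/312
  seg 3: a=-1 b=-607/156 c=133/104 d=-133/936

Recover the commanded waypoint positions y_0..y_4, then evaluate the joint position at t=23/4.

y_0=4 y_1=-1 y_2=5 y_3=-1 y_4=-5
S(23/4) = -21691/6656

y_0 = S_0(0) = a_0 = 4
y_1 = S_1(0) = a_1 = -1
y_2 = S_2(0) = a_2 = 5
y_3 = S_3(0) = a_3 = -1
y_4 = S_3(3) = -5
t_q=23/4 is in segment 3 (τ=3/4); S_3(τ)=-21691/6656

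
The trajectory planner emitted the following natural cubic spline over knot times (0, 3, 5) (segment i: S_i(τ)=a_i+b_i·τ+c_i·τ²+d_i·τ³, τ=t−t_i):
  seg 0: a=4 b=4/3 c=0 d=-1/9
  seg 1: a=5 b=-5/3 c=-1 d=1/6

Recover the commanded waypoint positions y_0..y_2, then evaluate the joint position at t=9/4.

y_0=4 y_1=5 y_2=-1
S(9/4) = 367/64

y_0 = S_0(0) = a_0 = 4
y_1 = S_1(0) = a_1 = 5
y_2 = S_1(2) = -1
t_q=9/4 is in segment 0 (τ=9/4); S_0(τ)=367/64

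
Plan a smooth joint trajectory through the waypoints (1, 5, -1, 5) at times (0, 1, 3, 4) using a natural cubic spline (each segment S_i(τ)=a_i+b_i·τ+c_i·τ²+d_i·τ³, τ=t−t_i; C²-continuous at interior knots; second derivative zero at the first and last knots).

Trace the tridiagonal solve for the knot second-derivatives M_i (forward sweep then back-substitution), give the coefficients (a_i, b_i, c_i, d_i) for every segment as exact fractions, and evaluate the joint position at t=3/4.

  seg 0: a=1 b=47/8 c=0 d=-15/8
  seg 1: a=5 b=1/4 c=-45/8 d=2
  seg 2: a=-1 b=7/4 c=51/8 d=-17/8
S(3/4) = 2363/512

Δ: Δ0=4, Δ1=-3, Δ2=6
row 1: diag=6, rhs=-42; c'=1/3, d'=-7
row 2: denom=6−2·1/3=16/3; d'=(54−2·-7)/(16/3)=51/4
back: M2=51/4
back: M1=-7−1/3·51/4=-45/4
M: M0=0, M1=-45/4, M2=51/4, M3=0
seg 0: a=1, c=M0/2=0, d=(M1−M0)/(6·1)=-15/8, b=Δ0−h0·(2M0+M1)/6=47/8
seg 1: a=5, c=M1/2=-45/8, d=(M2−M1)/(6·2)=2, b=Δ1−h1·(2M1+M2)/6=1/4
seg 2: a=-1, c=M2/2=51/8, d=(M3−M2)/(6·1)=-17/8, b=Δ2−h2·(2M2+M3)/6=7/4
t_q=3/4 → seg 0, τ=3/4; S=1+47/8·τ+0·τ²+-15/8·τ³=2363/512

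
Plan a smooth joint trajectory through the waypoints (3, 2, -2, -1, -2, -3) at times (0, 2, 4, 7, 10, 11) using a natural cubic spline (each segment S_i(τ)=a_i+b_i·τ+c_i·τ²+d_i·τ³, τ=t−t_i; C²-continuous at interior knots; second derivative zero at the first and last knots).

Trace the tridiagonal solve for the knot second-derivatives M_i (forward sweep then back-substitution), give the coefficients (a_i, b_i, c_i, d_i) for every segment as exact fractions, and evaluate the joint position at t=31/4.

Δ: Δ0=-1/2, Δ1=-2, Δ2=1/3, Δ3=-1/3, Δ4=-1
row 1: diag=8, rhs=-9; c'=1/4, d'=-9/8
row 2: denom=10−2·1/4=19/2; d'=(14−2·-9/8)/(19/2)=65/38
row 3: denom=12−3·6/19=210/19; d'=(-4−3·65/38)/(210/19)=-347/420
row 4: denom=8−3·19/70=503/70; d'=(-4−3·-347/420)/(503/70)=-213/1006
back: M4=-213/1006
back: M3=-347/420−19/70·-213/1006=-1160/1509
back: M2=65/38−6/19·-1160/1509=1965/1006
back: M1=-9/8−1/4·1965/1006=-1623/1006
M: M0=0, M1=-1623/1006, M2=1965/1006, M3=-1160/1509, M4=-213/1006, M5=0
seg 0: a=3, c=M0/2=0, d=(M1−M0)/(6·2)=-541/4024, b=Δ0−h0·(2M0+M1)/6=19/503
seg 1: a=2, c=M1/2=-1623/2012, d=(M2−M1)/(6·2)=299/1006, b=Δ1−h1·(2M1+M2)/6=-1585/1006
seg 2: a=-2, c=M2/2=1965/2012, d=(M3−M2)/(6·3)=-8215/54324, b=Δ2−h2·(2M2+M3)/6=-1243/1006
seg 3: a=-1, c=M3/2=-580/1509, d=(M4−M3)/(6·3)=1681/54324, b=Δ3−h3·(2M3+M4)/6=1089/2012
seg 4: a=-2, c=M4/2=-213/2012, d=(M5−M4)/(6·1)=71/2012, b=Δ4−h4·(2M4+M5)/6=-935/1006
t_q=31/4 → seg 3, τ=3/4; S=-1+1089/2012·τ+-580/1509·τ²+1681/54324·τ³=-102655/128768

  seg 0: a=3 b=19/503 c=0 d=-541/4024
  seg 1: a=2 b=-1585/1006 c=-1623/2012 d=299/1006
  seg 2: a=-2 b=-1243/1006 c=1965/2012 d=-8215/54324
  seg 3: a=-1 b=1089/2012 c=-580/1509 d=1681/54324
  seg 4: a=-2 b=-935/1006 c=-213/2012 d=71/2012
S(31/4) = -102655/128768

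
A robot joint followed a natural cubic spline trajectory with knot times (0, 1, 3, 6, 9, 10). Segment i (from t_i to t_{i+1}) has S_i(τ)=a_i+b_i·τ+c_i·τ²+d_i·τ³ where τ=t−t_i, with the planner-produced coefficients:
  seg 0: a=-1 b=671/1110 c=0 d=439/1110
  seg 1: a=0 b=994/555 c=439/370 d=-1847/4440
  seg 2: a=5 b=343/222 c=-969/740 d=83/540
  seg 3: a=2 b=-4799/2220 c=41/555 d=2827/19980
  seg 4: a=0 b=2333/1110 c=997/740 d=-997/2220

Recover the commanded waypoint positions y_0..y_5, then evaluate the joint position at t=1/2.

y_0 = S_0(0) = a_0 = -1
y_1 = S_1(0) = a_1 = 0
y_2 = S_2(0) = a_2 = 5
y_3 = S_3(0) = a_3 = 2
y_4 = S_4(0) = a_4 = 0
y_5 = S_4(1) = 3
t_q=1/2 is in segment 0 (τ=1/2); S_0(τ)=-1919/2960

y_0=-1 y_1=0 y_2=5 y_3=2 y_4=0 y_5=3
S(1/2) = -1919/2960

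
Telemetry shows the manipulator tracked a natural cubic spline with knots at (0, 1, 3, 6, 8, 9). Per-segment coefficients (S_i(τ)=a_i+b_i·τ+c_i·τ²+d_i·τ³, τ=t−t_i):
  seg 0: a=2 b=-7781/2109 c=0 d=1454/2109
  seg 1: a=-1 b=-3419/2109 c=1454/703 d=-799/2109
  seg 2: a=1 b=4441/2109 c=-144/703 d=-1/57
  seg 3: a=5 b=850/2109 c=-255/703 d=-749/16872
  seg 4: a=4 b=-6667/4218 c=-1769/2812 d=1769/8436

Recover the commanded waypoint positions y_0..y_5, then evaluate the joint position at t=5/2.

y_0=2 y_1=-1 y_2=1 y_3=5 y_4=4 y_5=2
S(5/2) = -319/5624

y_0 = S_0(0) = a_0 = 2
y_1 = S_1(0) = a_1 = -1
y_2 = S_2(0) = a_2 = 1
y_3 = S_3(0) = a_3 = 5
y_4 = S_4(0) = a_4 = 4
y_5 = S_4(1) = 2
t_q=5/2 is in segment 1 (τ=3/2); S_1(τ)=-319/5624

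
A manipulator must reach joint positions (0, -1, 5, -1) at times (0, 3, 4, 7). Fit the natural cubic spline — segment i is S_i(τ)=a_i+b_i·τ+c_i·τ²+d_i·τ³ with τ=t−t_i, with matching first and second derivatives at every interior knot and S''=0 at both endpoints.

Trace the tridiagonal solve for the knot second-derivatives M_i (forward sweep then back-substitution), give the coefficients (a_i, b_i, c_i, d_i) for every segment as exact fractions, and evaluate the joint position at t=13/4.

Δ: Δ0=-1/3, Δ1=6, Δ2=-2
row 1: diag=8, rhs=38; c'=1/8, d'=19/4
row 2: denom=8−1·1/8=63/8; d'=(-48−1·19/4)/(63/8)=-422/63
back: M2=-422/63
back: M1=19/4−1/8·-422/63=352/63
M: M0=0, M1=352/63, M2=-422/63, M3=0
seg 0: a=0, c=M0/2=0, d=(M1−M0)/(6·3)=176/567, b=Δ0−h0·(2M0+M1)/6=-197/63
seg 1: a=-1, c=M1/2=176/63, d=(M2−M1)/(6·1)=-43/21, b=Δ1−h1·(2M1+M2)/6=331/63
seg 2: a=5, c=M2/2=-211/63, d=(M3−M2)/(6·3)=211/567, b=Δ2−h2·(2M2+M3)/6=296/63
t_q=13/4 → seg 1, τ=1/4; S=-1+331/63·τ+176/63·τ²+-43/21·τ³=613/1344

  seg 0: a=0 b=-197/63 c=0 d=176/567
  seg 1: a=-1 b=331/63 c=176/63 d=-43/21
  seg 2: a=5 b=296/63 c=-211/63 d=211/567
S(13/4) = 613/1344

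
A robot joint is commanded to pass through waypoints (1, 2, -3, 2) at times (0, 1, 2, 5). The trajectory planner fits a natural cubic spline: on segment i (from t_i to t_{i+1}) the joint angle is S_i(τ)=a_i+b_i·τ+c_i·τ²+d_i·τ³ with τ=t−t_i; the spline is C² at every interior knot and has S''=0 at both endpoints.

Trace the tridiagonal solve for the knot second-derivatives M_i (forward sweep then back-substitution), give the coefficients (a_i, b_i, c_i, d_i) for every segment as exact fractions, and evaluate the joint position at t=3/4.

Δ: Δ0=1, Δ1=-5, Δ2=5/3
row 1: diag=4, rhs=-36; c'=1/4, d'=-9
row 2: denom=8−1·1/4=31/4; d'=(40−1·-9)/(31/4)=196/31
back: M2=196/31
back: M1=-9−1/4·196/31=-328/31
M: M0=0, M1=-328/31, M2=196/31, M3=0
seg 0: a=1, c=M0/2=0, d=(M1−M0)/(6·1)=-164/93, b=Δ0−h0·(2M0+M1)/6=257/93
seg 1: a=2, c=M1/2=-164/31, d=(M2−M1)/(6·1)=262/93, b=Δ1−h1·(2M1+M2)/6=-235/93
seg 2: a=-3, c=M2/2=98/31, d=(M3−M2)/(6·3)=-98/279, b=Δ2−h2·(2M2+M3)/6=-433/93
t_q=3/4 → seg 0, τ=3/4; S=1+257/93·τ+0·τ²+-164/93·τ³=1155/496

  seg 0: a=1 b=257/93 c=0 d=-164/93
  seg 1: a=2 b=-235/93 c=-164/31 d=262/93
  seg 2: a=-3 b=-433/93 c=98/31 d=-98/279
S(3/4) = 1155/496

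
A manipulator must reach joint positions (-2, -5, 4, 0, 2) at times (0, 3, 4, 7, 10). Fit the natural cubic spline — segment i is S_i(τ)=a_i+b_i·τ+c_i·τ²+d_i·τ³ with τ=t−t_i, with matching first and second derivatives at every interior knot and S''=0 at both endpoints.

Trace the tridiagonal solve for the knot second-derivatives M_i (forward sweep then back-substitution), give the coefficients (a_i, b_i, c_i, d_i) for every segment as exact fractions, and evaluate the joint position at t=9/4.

Δ: Δ0=-1, Δ1=9, Δ2=-4/3, Δ3=2/3
row 1: diag=8, rhs=60; c'=1/8, d'=15/2
row 2: denom=8−1·1/8=63/8; d'=(-62−1·15/2)/(63/8)=-556/63
row 3: denom=12−3·8/21=76/7; d'=(12−3·-556/63)/(76/7)=202/57
back: M3=202/57
back: M2=-556/63−8/21·202/57=-580/57
back: M1=15/2−1/8·-580/57=500/57
M: M0=0, M1=500/57, M2=-580/57, M3=202/57, M4=0
seg 0: a=-2, c=M0/2=0, d=(M1−M0)/(6·3)=250/513, b=Δ0−h0·(2M0+M1)/6=-307/57
seg 1: a=-5, c=M1/2=250/57, d=(M2−M1)/(6·1)=-60/19, b=Δ1−h1·(2M1+M2)/6=443/57
seg 2: a=4, c=M2/2=-290/57, d=(M3−M2)/(6·3)=391/513, b=Δ2−h2·(2M2+M3)/6=403/57
seg 3: a=0, c=M3/2=101/57, d=(M4−M3)/(6·3)=-101/513, b=Δ3−h3·(2M3+M4)/6=-164/57
t_q=9/4 → seg 0, τ=9/4; S=-2+-307/57·τ+0·τ²+250/513·τ³=-5209/608

  seg 0: a=-2 b=-307/57 c=0 d=250/513
  seg 1: a=-5 b=443/57 c=250/57 d=-60/19
  seg 2: a=4 b=403/57 c=-290/57 d=391/513
  seg 3: a=0 b=-164/57 c=101/57 d=-101/513
S(9/4) = -5209/608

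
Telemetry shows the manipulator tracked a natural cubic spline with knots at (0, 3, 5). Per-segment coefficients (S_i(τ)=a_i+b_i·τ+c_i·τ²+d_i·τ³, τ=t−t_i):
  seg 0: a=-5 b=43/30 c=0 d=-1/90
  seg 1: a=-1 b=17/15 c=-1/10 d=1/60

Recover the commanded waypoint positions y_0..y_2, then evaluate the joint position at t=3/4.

y_0=-5 y_1=-1 y_2=1
S(3/4) = -503/128

y_0 = S_0(0) = a_0 = -5
y_1 = S_1(0) = a_1 = -1
y_2 = S_1(2) = 1
t_q=3/4 is in segment 0 (τ=3/4); S_0(τ)=-503/128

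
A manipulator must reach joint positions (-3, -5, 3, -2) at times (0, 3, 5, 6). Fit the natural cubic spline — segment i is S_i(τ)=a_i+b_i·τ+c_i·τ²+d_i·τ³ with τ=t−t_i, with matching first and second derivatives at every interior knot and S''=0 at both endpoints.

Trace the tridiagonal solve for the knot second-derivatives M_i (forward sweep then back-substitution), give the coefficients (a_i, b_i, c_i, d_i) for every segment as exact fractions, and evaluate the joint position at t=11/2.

Δ: Δ0=-2/3, Δ1=4, Δ2=-5
row 1: diag=10, rhs=28; c'=1/5, d'=14/5
row 2: denom=6−2·1/5=28/5; d'=(-54−2·14/5)/(28/5)=-149/14
back: M2=-149/14
back: M1=14/5−1/5·-149/14=69/14
M: M0=0, M1=69/14, M2=-149/14, M3=0
seg 0: a=-3, c=M0/2=0, d=(M1−M0)/(6·3)=23/84, b=Δ0−h0·(2M0+M1)/6=-263/84
seg 1: a=-5, c=M1/2=69/28, d=(M2−M1)/(6·2)=-109/84, b=Δ1−h1·(2M1+M2)/6=179/42
seg 2: a=3, c=M2/2=-149/28, d=(M3−M2)/(6·1)=149/84, b=Δ2−h2·(2M2+M3)/6=-61/42
t_q=11/2 → seg 2, τ=1/2; S=3+-61/42·τ+-149/28·τ²+149/84·τ³=261/224

  seg 0: a=-3 b=-263/84 c=0 d=23/84
  seg 1: a=-5 b=179/42 c=69/28 d=-109/84
  seg 2: a=3 b=-61/42 c=-149/28 d=149/84
S(11/2) = 261/224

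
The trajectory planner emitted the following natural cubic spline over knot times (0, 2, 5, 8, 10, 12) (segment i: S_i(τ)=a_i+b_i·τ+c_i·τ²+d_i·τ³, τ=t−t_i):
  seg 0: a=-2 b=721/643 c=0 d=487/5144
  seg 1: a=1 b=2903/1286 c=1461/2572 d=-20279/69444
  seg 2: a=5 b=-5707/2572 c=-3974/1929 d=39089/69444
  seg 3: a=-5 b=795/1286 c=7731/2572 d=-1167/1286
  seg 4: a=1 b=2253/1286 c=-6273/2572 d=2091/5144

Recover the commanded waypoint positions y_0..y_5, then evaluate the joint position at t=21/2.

y_0 = S_0(0) = a_0 = -2
y_1 = S_1(0) = a_1 = 1
y_2 = S_2(0) = a_2 = 5
y_3 = S_3(0) = a_3 = -5
y_4 = S_4(0) = a_4 = 1
y_5 = S_4(2) = -2
t_q=21/2 is in segment 4 (τ=1/2); S_4(τ)=54199/41152

y_0=-2 y_1=1 y_2=5 y_3=-5 y_4=1 y_5=-2
S(21/2) = 54199/41152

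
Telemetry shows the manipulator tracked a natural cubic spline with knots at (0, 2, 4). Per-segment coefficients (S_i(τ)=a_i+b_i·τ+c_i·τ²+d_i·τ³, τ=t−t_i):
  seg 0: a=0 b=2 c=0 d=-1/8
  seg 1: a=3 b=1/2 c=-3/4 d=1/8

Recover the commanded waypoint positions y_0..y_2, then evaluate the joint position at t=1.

y_0=0 y_1=3 y_2=2
S(1) = 15/8

y_0 = S_0(0) = a_0 = 0
y_1 = S_1(0) = a_1 = 3
y_2 = S_1(2) = 2
t_q=1 is in segment 0 (τ=1); S_0(τ)=15/8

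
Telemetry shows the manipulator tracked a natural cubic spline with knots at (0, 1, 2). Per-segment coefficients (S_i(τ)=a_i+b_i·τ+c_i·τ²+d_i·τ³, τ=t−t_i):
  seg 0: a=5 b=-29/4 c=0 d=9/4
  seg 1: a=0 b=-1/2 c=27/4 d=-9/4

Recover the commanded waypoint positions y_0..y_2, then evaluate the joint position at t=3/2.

y_0=5 y_1=0 y_2=4
S(3/2) = 37/32

y_0 = S_0(0) = a_0 = 5
y_1 = S_1(0) = a_1 = 0
y_2 = S_1(1) = 4
t_q=3/2 is in segment 1 (τ=1/2); S_1(τ)=37/32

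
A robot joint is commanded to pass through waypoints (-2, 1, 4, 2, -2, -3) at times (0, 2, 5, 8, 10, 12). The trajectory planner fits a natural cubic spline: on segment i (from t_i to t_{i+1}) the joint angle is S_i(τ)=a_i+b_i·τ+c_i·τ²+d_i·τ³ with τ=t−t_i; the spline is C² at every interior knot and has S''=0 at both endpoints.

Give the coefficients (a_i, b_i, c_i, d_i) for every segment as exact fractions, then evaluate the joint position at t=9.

Δ: Δ0=3/2, Δ1=1, Δ2=-2/3, Δ3=-2, Δ4=-1/2
row 1: diag=10, rhs=-3; c'=3/10, d'=-3/10
row 2: denom=12−3·3/10=111/10; d'=(-10−3·-3/10)/(111/10)=-91/111
row 3: denom=10−3·10/37=340/37; d'=(-8−3·-91/111)/(340/37)=-41/68
row 4: denom=8−2·37/170=643/85; d'=(9−2·-41/68)/(643/85)=1735/1286
back: M4=1735/1286
back: M3=-41/68−37/170·1735/1286=-1153/1286
back: M2=-91/111−10/37·-1153/1286=-1114/1929
back: M1=-3/10−3/10·-1114/1929=-163/1286
M: M0=0, M1=-163/1286, M2=-1114/1929, M3=-1153/1286, M4=1735/1286, M5=0
seg 0: a=-2, c=M0/2=0, d=(M1−M0)/(6·2)=-163/15432, b=Δ0−h0·(2M0+M1)/6=2975/1929
seg 1: a=1, c=M1/2=-163/2572, d=(M2−M1)/(6·3)=-1739/69444, b=Δ1−h1·(2M1+M2)/6=5461/3858
seg 2: a=4, c=M2/2=-557/1929, d=(M3−M2)/(6·3)=-1231/69444, b=Δ2−h2·(2M2+M3)/6=2771/7716
seg 3: a=2, c=M3/2=-1153/2572, d=(M4−M3)/(6·2)=361/1929, b=Δ3−h3·(2M3+M4)/6=-7145/3858
seg 4: a=-2, c=M4/2=1735/2572, d=(M5−M4)/(6·2)=-1735/15432, b=Δ4−h4·(2M4+M5)/6=-5399/3858
t_q=9 → seg 3, τ=1; S=2+-7145/3858·τ+-1153/2572·τ²+361/1929·τ³=-291/2572

  seg 0: a=-2 b=2975/1929 c=0 d=-163/15432
  seg 1: a=1 b=5461/3858 c=-163/2572 d=-1739/69444
  seg 2: a=4 b=2771/7716 c=-557/1929 d=-1231/69444
  seg 3: a=2 b=-7145/3858 c=-1153/2572 d=361/1929
  seg 4: a=-2 b=-5399/3858 c=1735/2572 d=-1735/15432
S(9) = -291/2572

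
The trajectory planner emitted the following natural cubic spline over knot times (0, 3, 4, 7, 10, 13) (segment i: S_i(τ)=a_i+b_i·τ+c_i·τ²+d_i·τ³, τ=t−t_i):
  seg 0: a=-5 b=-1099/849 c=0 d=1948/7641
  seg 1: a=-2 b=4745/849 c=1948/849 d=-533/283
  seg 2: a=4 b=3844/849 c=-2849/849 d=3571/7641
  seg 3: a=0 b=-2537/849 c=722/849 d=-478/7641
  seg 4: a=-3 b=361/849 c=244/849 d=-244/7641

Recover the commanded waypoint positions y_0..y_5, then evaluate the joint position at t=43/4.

y_0=-5 y_1=-2 y_2=4 y_3=0 y_4=-3 y_5=0
S(43/4) = -11469/4528

y_0 = S_0(0) = a_0 = -5
y_1 = S_1(0) = a_1 = -2
y_2 = S_2(0) = a_2 = 4
y_3 = S_3(0) = a_3 = 0
y_4 = S_4(0) = a_4 = -3
y_5 = S_4(3) = 0
t_q=43/4 is in segment 4 (τ=3/4); S_4(τ)=-11469/4528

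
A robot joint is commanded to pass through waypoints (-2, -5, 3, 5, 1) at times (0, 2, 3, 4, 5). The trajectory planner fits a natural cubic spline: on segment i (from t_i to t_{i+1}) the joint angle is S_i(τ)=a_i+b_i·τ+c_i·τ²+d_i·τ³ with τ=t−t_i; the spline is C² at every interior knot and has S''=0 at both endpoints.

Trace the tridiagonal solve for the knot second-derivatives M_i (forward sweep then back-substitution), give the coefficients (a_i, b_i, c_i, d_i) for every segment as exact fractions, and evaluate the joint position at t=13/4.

  seg 0: a=-2 b=-225/43 c=0 d=321/344
  seg 1: a=-5 b=513/86 c=963/172 d=-613/172
  seg 2: a=3 b=1113/172 c=-219/43 d=107/172
  seg 3: a=5 b=-159/86 c=-555/172 d=185/172
S(13/4) = 47435/11008

Δ: Δ0=-3/2, Δ1=8, Δ2=2, Δ3=-4
row 1: diag=6, rhs=57; c'=1/6, d'=19/2
row 2: denom=4−1·1/6=23/6; d'=(-36−1·19/2)/(23/6)=-273/23
row 3: denom=4−1·6/23=86/23; d'=(-36−1·-273/23)/(86/23)=-555/86
back: M3=-555/86
back: M2=-273/23−6/23·-555/86=-438/43
back: M1=19/2−1/6·-438/43=963/86
M: M0=0, M1=963/86, M2=-438/43, M3=-555/86, M4=0
seg 0: a=-2, c=M0/2=0, d=(M1−M0)/(6·2)=321/344, b=Δ0−h0·(2M0+M1)/6=-225/43
seg 1: a=-5, c=M1/2=963/172, d=(M2−M1)/(6·1)=-613/172, b=Δ1−h1·(2M1+M2)/6=513/86
seg 2: a=3, c=M2/2=-219/43, d=(M3−M2)/(6·1)=107/172, b=Δ2−h2·(2M2+M3)/6=1113/172
seg 3: a=5, c=M3/2=-555/172, d=(M4−M3)/(6·1)=185/172, b=Δ3−h3·(2M3+M4)/6=-159/86
t_q=13/4 → seg 2, τ=1/4; S=3+1113/172·τ+-219/43·τ²+107/172·τ³=47435/11008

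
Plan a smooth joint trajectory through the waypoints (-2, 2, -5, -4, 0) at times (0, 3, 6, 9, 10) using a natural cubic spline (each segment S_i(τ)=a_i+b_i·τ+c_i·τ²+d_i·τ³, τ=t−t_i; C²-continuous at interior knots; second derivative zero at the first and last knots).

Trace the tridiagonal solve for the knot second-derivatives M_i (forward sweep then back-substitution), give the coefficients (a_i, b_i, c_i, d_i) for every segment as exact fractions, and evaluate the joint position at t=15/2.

  seg 0: a=-2 b=391/162 c=0 d=-175/1458
  seg 1: a=2 b=-67/81 c=-175/162 d=281/1458
  seg 2: a=-5 b=-341/162 c=53/81 d=77/1458
  seg 3: a=-4 b=263/81 c=61/54 d=-61/162
S(15/2) = -937/144

Δ: Δ0=4/3, Δ1=-7/3, Δ2=1/3, Δ3=4
row 1: diag=12, rhs=-22; c'=1/4, d'=-11/6
row 2: denom=12−3·1/4=45/4; d'=(16−3·-11/6)/(45/4)=86/45
row 3: denom=8−3·4/15=36/5; d'=(22−3·86/45)/(36/5)=61/27
back: M3=61/27
back: M2=86/45−4/15·61/27=106/81
back: M1=-11/6−1/4·106/81=-175/81
M: M0=0, M1=-175/81, M2=106/81, M3=61/27, M4=0
seg 0: a=-2, c=M0/2=0, d=(M1−M0)/(6·3)=-175/1458, b=Δ0−h0·(2M0+M1)/6=391/162
seg 1: a=2, c=M1/2=-175/162, d=(M2−M1)/(6·3)=281/1458, b=Δ1−h1·(2M1+M2)/6=-67/81
seg 2: a=-5, c=M2/2=53/81, d=(M3−M2)/(6·3)=77/1458, b=Δ2−h2·(2M2+M3)/6=-341/162
seg 3: a=-4, c=M3/2=61/54, d=(M4−M3)/(6·1)=-61/162, b=Δ3−h3·(2M3+M4)/6=263/81
t_q=15/2 → seg 2, τ=3/2; S=-5+-341/162·τ+53/81·τ²+77/1458·τ³=-937/144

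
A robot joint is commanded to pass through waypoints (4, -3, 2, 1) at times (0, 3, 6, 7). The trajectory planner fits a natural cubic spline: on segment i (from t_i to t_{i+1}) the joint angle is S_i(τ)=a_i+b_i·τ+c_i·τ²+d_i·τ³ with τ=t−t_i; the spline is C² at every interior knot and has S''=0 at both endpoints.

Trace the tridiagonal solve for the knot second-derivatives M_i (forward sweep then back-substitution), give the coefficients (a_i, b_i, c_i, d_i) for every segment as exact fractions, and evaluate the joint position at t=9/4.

  seg 0: a=4 b=-323/87 c=0 d=40/261
  seg 1: a=-3 b=37/87 c=40/29 d=-28/87
  seg 2: a=2 b=1/87 c=-44/29 d=44/87
S(9/4) = -605/232

Δ: Δ0=-7/3, Δ1=5/3, Δ2=-1
row 1: diag=12, rhs=24; c'=1/4, d'=2
row 2: denom=8−3·1/4=29/4; d'=(-16−3·2)/(29/4)=-88/29
back: M2=-88/29
back: M1=2−1/4·-88/29=80/29
M: M0=0, M1=80/29, M2=-88/29, M3=0
seg 0: a=4, c=M0/2=0, d=(M1−M0)/(6·3)=40/261, b=Δ0−h0·(2M0+M1)/6=-323/87
seg 1: a=-3, c=M1/2=40/29, d=(M2−M1)/(6·3)=-28/87, b=Δ1−h1·(2M1+M2)/6=37/87
seg 2: a=2, c=M2/2=-44/29, d=(M3−M2)/(6·1)=44/87, b=Δ2−h2·(2M2+M3)/6=1/87
t_q=9/4 → seg 0, τ=9/4; S=4+-323/87·τ+0·τ²+40/261·τ³=-605/232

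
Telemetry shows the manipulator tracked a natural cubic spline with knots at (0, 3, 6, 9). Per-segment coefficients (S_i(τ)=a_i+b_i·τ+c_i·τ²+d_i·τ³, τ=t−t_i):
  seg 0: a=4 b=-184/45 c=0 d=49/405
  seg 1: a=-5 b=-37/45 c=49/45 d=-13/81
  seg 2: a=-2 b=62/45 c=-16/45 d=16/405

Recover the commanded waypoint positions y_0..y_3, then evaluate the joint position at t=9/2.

y_0=4 y_1=-5 y_2=-2 y_3=0
S(9/2) = -173/40

y_0 = S_0(0) = a_0 = 4
y_1 = S_1(0) = a_1 = -5
y_2 = S_2(0) = a_2 = -2
y_3 = S_2(3) = 0
t_q=9/2 is in segment 1 (τ=3/2); S_1(τ)=-173/40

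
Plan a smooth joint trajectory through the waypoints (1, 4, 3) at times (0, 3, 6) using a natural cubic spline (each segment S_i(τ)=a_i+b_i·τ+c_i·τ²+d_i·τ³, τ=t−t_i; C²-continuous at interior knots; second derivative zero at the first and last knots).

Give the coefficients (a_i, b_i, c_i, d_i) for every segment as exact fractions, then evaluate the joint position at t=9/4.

Δ: Δ0=1, Δ1=-1/3
row 1: diag=12, rhs=-8; c'=1/4, d'=-2/3
back: M1=-2/3
M: M0=0, M1=-2/3, M2=0
seg 0: a=1, c=M0/2=0, d=(M1−M0)/(6·3)=-1/27, b=Δ0−h0·(2M0+M1)/6=4/3
seg 1: a=4, c=M1/2=-1/3, d=(M2−M1)/(6·3)=1/27, b=Δ1−h1·(2M1+M2)/6=1/3
t_q=9/4 → seg 0, τ=9/4; S=1+4/3·τ+0·τ²+-1/27·τ³=229/64

  seg 0: a=1 b=4/3 c=0 d=-1/27
  seg 1: a=4 b=1/3 c=-1/3 d=1/27
S(9/4) = 229/64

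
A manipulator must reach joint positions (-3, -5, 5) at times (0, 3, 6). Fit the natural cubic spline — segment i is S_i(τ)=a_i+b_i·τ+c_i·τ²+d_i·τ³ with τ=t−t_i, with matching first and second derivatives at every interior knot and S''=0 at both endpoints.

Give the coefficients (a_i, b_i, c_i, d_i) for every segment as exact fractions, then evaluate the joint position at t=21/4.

  seg 0: a=-3 b=-5/3 c=0 d=1/9
  seg 1: a=-5 b=4/3 c=1 d=-1/9
S(21/4) = 115/64

Δ: Δ0=-2/3, Δ1=10/3
row 1: diag=12, rhs=24; c'=1/4, d'=2
back: M1=2
M: M0=0, M1=2, M2=0
seg 0: a=-3, c=M0/2=0, d=(M1−M0)/(6·3)=1/9, b=Δ0−h0·(2M0+M1)/6=-5/3
seg 1: a=-5, c=M1/2=1, d=(M2−M1)/(6·3)=-1/9, b=Δ1−h1·(2M1+M2)/6=4/3
t_q=21/4 → seg 1, τ=9/4; S=-5+4/3·τ+1·τ²+-1/9·τ³=115/64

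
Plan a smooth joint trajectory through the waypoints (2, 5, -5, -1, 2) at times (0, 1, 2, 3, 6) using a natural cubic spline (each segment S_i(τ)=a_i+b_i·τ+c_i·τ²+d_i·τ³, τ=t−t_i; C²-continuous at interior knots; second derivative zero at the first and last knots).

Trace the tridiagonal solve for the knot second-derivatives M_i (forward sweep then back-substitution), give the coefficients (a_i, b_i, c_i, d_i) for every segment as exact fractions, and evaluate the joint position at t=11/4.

  seg 0: a=2 b=433/58 c=0 d=-259/58
  seg 1: a=5 b=-172/29 c=-777/58 d=541/58
  seg 2: a=-5 b=-275/58 c=423/29 d=-339/58
  seg 3: a=-1 b=200/29 c=-171/58 d=19/58
S(11/4) = -10457/3712

Δ: Δ0=3, Δ1=-10, Δ2=4, Δ3=1
row 1: diag=4, rhs=-78; c'=1/4, d'=-39/2
row 2: denom=4−1·1/4=15/4; d'=(84−1·-39/2)/(15/4)=138/5
row 3: denom=8−1·4/15=116/15; d'=(-18−1·138/5)/(116/15)=-171/29
back: M3=-171/29
back: M2=138/5−4/15·-171/29=846/29
back: M1=-39/2−1/4·846/29=-777/29
M: M0=0, M1=-777/29, M2=846/29, M3=-171/29, M4=0
seg 0: a=2, c=M0/2=0, d=(M1−M0)/(6·1)=-259/58, b=Δ0−h0·(2M0+M1)/6=433/58
seg 1: a=5, c=M1/2=-777/58, d=(M2−M1)/(6·1)=541/58, b=Δ1−h1·(2M1+M2)/6=-172/29
seg 2: a=-5, c=M2/2=423/29, d=(M3−M2)/(6·1)=-339/58, b=Δ2−h2·(2M2+M3)/6=-275/58
seg 3: a=-1, c=M3/2=-171/58, d=(M4−M3)/(6·3)=19/58, b=Δ3−h3·(2M3+M4)/6=200/29
t_q=11/4 → seg 2, τ=3/4; S=-5+-275/58·τ+423/29·τ²+-339/58·τ³=-10457/3712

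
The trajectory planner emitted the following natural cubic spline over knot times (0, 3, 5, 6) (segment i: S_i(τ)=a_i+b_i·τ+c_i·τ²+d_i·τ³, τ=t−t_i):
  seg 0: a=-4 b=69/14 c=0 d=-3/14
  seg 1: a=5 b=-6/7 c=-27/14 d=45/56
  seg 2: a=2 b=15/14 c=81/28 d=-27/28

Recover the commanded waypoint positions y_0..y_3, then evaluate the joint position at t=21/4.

y_0 = S_0(0) = a_0 = -4
y_1 = S_1(0) = a_1 = 5
y_2 = S_2(0) = a_2 = 2
y_3 = S_2(1) = 5
t_q=21/4 is in segment 2 (τ=1/4); S_2(τ)=623/256

y_0=-4 y_1=5 y_2=2 y_3=5
S(21/4) = 623/256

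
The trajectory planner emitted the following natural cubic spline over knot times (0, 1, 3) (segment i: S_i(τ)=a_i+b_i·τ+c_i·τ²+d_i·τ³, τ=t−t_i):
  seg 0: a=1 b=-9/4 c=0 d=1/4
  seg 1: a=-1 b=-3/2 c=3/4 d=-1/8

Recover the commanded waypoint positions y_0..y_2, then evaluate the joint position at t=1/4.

y_0=1 y_1=-1 y_2=-2
S(1/4) = 113/256

y_0 = S_0(0) = a_0 = 1
y_1 = S_1(0) = a_1 = -1
y_2 = S_1(2) = -2
t_q=1/4 is in segment 0 (τ=1/4); S_0(τ)=113/256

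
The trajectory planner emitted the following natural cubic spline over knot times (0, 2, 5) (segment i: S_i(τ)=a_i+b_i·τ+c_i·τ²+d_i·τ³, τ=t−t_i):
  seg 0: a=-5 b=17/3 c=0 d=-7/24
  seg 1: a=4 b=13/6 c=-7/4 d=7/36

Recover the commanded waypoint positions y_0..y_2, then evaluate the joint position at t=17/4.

y_0 = S_0(0) = a_0 = -5
y_1 = S_1(0) = a_1 = 4
y_2 = S_1(3) = 0
t_q=17/4 is in segment 1 (τ=9/4); S_1(τ)=571/256

y_0=-5 y_1=4 y_2=0
S(17/4) = 571/256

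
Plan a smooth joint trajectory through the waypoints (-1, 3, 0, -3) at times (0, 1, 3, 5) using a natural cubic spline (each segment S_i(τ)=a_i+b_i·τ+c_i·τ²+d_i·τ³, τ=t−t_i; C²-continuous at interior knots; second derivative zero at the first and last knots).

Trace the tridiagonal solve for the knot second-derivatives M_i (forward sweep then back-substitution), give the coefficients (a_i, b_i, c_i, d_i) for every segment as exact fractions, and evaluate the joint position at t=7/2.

Δ: Δ0=4, Δ1=-3/2, Δ2=-3/2
row 1: diag=6, rhs=-33; c'=1/3, d'=-11/2
row 2: denom=8−2·1/3=22/3; d'=(0−2·-11/2)/(22/3)=3/2
back: M2=3/2
back: M1=-11/2−1/3·3/2=-6
M: M0=0, M1=-6, M2=3/2, M3=0
seg 0: a=-1, c=M0/2=0, d=(M1−M0)/(6·1)=-1, b=Δ0−h0·(2M0+M1)/6=5
seg 1: a=3, c=M1/2=-3, d=(M2−M1)/(6·2)=5/8, b=Δ1−h1·(2M1+M2)/6=2
seg 2: a=0, c=M2/2=3/4, d=(M3−M2)/(6·2)=-1/8, b=Δ2−h2·(2M2+M3)/6=-5/2
t_q=7/2 → seg 2, τ=1/2; S=0+-5/2·τ+3/4·τ²+-1/8·τ³=-69/64

  seg 0: a=-1 b=5 c=0 d=-1
  seg 1: a=3 b=2 c=-3 d=5/8
  seg 2: a=0 b=-5/2 c=3/4 d=-1/8
S(7/2) = -69/64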